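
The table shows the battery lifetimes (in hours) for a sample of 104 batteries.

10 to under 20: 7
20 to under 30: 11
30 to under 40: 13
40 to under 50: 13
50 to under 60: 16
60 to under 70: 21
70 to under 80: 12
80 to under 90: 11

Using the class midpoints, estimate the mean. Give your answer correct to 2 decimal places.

52.88

Midpoints: 15, 25, 35, 45, 55, 65, 75, 85
Σfm = 7×15 + 11×25 + 13×35 + 13×45 + 16×55 + 21×65 + 12×75 + 11×85 = 5500
n = Σf = 104
Mean = 5500 / 104 = 52.8846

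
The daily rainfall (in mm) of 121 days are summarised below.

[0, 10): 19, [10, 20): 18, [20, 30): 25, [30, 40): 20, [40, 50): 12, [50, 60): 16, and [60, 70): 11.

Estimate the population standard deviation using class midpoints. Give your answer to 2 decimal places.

18.83

Midpoints: 5, 15, 25, 35, 45, 55, 65
n = 121, Σfm = 3825, mean = 31.6116
Σfm² = 163825
Σf(m − x̄)² = Σfm² − (Σfm)²/n = 163825 − 3825²/121 = 42910.7438
Population variance = 42910.7438 / 121 = 354.6342
Standard deviation = √354.6342 = 18.8317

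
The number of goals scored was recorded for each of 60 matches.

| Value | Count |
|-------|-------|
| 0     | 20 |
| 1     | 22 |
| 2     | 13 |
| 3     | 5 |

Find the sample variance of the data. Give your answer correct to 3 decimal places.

Values: 0, 1, 2, 3
n = 60, Σfx = 63, mean = 1.0500
Σfx² = 119
Σf(x − x̄)² = Σfx² − (Σfx)²/n = 119 − 63²/60 = 52.8500
Sample variance = 52.8500 / 59 = 0.8958

0.896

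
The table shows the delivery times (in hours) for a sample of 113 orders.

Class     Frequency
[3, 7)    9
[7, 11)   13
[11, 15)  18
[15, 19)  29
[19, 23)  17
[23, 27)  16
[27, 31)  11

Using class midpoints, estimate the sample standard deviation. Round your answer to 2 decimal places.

Midpoints: 5, 9, 13, 17, 21, 25, 29
n = 113, Σfm = 1965, mean = 17.3894
Σfm² = 39449
Σf(m − x̄)² = Σfm² − (Σfm)²/n = 39449 − 1965²/113 = 5278.8673
Sample variance = 5278.8673 / 112 = 47.1327
Standard deviation = √47.1327 = 6.8653

6.87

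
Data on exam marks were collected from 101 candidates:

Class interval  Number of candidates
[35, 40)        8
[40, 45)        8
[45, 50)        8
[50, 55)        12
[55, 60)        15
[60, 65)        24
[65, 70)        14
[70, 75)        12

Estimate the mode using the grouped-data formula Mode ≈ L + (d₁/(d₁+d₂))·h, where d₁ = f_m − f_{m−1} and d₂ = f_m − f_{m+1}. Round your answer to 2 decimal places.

Modal class: [60, 65) (highest frequency 24).
d₁ = 24 − 15 = 9, d₂ = 24 − 14 = 10
Mode ≈ 60 + (9/(9+10)) × 5 = 60 + 2.3684 = 62.3684

62.37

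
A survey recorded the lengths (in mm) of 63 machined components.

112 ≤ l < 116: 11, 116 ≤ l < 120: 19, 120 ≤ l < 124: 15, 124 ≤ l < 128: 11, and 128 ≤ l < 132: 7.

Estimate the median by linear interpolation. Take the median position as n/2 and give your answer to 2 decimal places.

120.40

Cumulative frequencies: 11, 30, 45, 56, 63
n = 63; position = n/2 = 31.5.
This falls in the class 120 ≤ l < 124: L = 120, F = 30, f = 15, h = 4.
Median ≈ 120 + ((31.5 − 30) / 15) × 4 = 120.4000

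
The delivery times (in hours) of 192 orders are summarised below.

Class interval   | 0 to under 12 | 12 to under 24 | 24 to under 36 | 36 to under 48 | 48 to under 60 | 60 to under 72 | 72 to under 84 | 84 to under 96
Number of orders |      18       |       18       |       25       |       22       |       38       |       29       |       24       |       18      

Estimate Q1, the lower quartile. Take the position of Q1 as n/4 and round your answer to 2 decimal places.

29.76

Cumulative frequencies: 18, 36, 61, 83, 121, 150, 174, 192
n = 192; position = n/4 = 48.
This falls in the class 24 to under 36: L = 24, F = 36, f = 25, h = 12.
Lower quartile ≈ 24 + ((48 − 36) / 25) × 12 = 29.7600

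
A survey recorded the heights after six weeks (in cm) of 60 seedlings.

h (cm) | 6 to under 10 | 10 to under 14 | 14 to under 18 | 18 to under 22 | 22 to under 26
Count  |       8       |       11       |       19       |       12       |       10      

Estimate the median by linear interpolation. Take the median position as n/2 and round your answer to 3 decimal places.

Cumulative frequencies: 8, 19, 38, 50, 60
n = 60; position = n/2 = 30.
This falls in the class 14 to under 18: L = 14, F = 19, f = 19, h = 4.
Median ≈ 14 + ((30 − 19) / 19) × 4 = 16.3158

16.316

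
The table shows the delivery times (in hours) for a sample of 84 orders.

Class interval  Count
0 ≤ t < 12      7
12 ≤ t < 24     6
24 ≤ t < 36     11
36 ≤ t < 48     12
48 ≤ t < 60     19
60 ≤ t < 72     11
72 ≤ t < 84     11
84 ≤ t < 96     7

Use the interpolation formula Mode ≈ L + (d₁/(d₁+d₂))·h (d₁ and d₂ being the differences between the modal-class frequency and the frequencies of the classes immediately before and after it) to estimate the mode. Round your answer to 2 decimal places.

53.60

Modal class: 48 ≤ t < 60 (highest frequency 19).
d₁ = 19 − 12 = 7, d₂ = 19 − 11 = 8
Mode ≈ 48 + (7/(7+8)) × 12 = 48 + 5.6000 = 53.6000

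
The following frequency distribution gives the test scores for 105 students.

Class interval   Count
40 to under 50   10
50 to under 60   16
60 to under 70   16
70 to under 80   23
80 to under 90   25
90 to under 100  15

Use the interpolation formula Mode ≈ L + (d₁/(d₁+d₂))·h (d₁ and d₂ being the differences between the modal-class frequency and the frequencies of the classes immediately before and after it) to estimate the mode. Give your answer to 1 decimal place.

Modal class: 80 to under 90 (highest frequency 25).
d₁ = 25 − 23 = 2, d₂ = 25 − 15 = 10
Mode ≈ 80 + (2/(2+10)) × 10 = 80 + 1.6667 = 81.6667

81.7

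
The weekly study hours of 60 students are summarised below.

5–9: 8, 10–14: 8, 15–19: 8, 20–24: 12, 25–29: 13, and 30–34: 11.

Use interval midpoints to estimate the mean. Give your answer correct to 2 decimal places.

Midpoints: 7, 12, 17, 22, 27, 32
Σfm = 8×7 + 8×12 + 8×17 + 12×22 + 13×27 + 11×32 = 1255
n = Σf = 60
Mean = 1255 / 60 = 20.9167

20.92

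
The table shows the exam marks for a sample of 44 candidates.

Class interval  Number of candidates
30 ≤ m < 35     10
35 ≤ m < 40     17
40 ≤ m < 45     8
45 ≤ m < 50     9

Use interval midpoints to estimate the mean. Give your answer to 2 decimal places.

Midpoints: 32.5, 37.5, 42.5, 47.5
Σfm = 10×32.5 + 17×37.5 + 8×42.5 + 9×47.5 = 1730
n = Σf = 44
Mean = 1730 / 44 = 39.3182

39.32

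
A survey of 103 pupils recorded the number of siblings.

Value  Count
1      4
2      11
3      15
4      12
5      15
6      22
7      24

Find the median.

5

Cumulative frequencies: 4, 15, 30, 42, 57, 79, 103
n = 103, so the median is the value in position (n+1)/2 = 52.
Position 52 falls at value 5.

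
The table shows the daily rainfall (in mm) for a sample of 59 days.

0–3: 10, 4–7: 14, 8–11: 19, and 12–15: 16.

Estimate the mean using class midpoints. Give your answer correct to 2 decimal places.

8.28

Midpoints: 1.5, 5.5, 9.5, 13.5
Σfm = 10×1.5 + 14×5.5 + 19×9.5 + 16×13.5 = 488.5
n = Σf = 59
Mean = 488.5 / 59 = 8.2797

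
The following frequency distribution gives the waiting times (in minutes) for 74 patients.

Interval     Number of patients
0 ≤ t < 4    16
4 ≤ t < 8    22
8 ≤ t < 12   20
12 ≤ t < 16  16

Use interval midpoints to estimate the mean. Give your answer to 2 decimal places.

Midpoints: 2, 6, 10, 14
Σfm = 16×2 + 22×6 + 20×10 + 16×14 = 588
n = Σf = 74
Mean = 588 / 74 = 7.9459

7.95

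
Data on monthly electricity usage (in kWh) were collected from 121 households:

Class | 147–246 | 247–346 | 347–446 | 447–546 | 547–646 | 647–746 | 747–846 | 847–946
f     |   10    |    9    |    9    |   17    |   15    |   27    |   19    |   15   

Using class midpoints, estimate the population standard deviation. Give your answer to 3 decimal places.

209.579

Midpoints: 196.5, 296.5, 396.5, 496.5, 596.5, 696.5, 796.5, 896.5
n = 121, Σfm = 72976.5, mean = 603.1116
Σfm² = 49327682.25
Σf(m − x̄)² = Σfm² − (Σfm)²/n = 49327682.25 − 72976.5²/121 = 5314710.7438
Population variance = 5314710.7438 / 121 = 43923.2293
Standard deviation = √43923.2293 = 209.5787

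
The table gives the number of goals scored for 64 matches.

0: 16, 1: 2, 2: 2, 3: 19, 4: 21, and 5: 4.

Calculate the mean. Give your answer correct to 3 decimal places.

Values: 0, 1, 2, 3, 4, 5
Σfx = 16×0 + 2×1 + 2×2 + 19×3 + 21×4 + 4×5 = 167
n = Σf = 64
Mean = 167 / 64 = 2.6094

2.609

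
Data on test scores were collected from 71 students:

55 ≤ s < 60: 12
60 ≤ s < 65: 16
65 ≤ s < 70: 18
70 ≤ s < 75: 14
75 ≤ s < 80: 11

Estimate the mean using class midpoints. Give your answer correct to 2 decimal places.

67.22

Midpoints: 57.5, 62.5, 67.5, 72.5, 77.5
Σfm = 12×57.5 + 16×62.5 + 18×67.5 + 14×72.5 + 11×77.5 = 4772.5
n = Σf = 71
Mean = 4772.5 / 71 = 67.2183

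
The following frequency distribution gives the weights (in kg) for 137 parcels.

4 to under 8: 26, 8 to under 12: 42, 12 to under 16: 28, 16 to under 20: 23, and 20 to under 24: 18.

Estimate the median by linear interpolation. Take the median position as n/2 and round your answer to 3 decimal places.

12.071

Cumulative frequencies: 26, 68, 96, 119, 137
n = 137; position = n/2 = 68.5.
This falls in the class 12 to under 16: L = 12, F = 68, f = 28, h = 4.
Median ≈ 12 + ((68.5 − 68) / 28) × 4 = 12.0714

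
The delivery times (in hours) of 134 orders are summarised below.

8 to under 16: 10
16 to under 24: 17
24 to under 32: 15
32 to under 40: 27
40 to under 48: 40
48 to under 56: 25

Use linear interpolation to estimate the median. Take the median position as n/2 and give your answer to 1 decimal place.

39.4

Cumulative frequencies: 10, 27, 42, 69, 109, 134
n = 134; position = n/2 = 67.
This falls in the class 32 to under 40: L = 32, F = 42, f = 27, h = 8.
Median ≈ 32 + ((67 − 42) / 27) × 8 = 39.4074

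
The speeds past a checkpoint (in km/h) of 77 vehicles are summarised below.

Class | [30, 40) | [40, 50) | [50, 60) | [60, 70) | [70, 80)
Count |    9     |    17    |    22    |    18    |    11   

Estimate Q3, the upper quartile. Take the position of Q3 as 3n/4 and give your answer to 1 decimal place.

65.4

Cumulative frequencies: 9, 26, 48, 66, 77
n = 77; position = 3n/4 = 57.75.
This falls in the class [60, 70): L = 60, F = 48, f = 18, h = 10.
Upper quartile ≈ 60 + ((57.75 − 48) / 18) × 10 = 65.4167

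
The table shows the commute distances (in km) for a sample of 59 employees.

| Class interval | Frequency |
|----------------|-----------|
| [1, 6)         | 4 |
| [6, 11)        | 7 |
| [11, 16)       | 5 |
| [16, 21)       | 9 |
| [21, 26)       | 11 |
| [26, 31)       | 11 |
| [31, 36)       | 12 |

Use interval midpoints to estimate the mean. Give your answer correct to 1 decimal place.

21.7

Midpoints: 3.5, 8.5, 13.5, 18.5, 23.5, 28.5, 33.5
Σfm = 4×3.5 + 7×8.5 + 5×13.5 + 9×18.5 + 11×23.5 + 11×28.5 + 12×33.5 = 1281.5
n = Σf = 59
Mean = 1281.5 / 59 = 21.7203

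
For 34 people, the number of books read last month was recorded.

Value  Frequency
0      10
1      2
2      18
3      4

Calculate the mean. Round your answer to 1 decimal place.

1.5

Values: 0, 1, 2, 3
Σfx = 10×0 + 2×1 + 18×2 + 4×3 = 50
n = Σf = 34
Mean = 50 / 34 = 1.4706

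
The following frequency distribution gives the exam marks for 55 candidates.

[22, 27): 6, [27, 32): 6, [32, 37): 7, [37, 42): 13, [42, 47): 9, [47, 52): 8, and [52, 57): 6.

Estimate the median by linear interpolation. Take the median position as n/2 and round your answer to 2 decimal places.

40.27

Cumulative frequencies: 6, 12, 19, 32, 41, 49, 55
n = 55; position = n/2 = 27.5.
This falls in the class [37, 42): L = 37, F = 19, f = 13, h = 5.
Median ≈ 37 + ((27.5 − 19) / 13) × 5 = 40.2692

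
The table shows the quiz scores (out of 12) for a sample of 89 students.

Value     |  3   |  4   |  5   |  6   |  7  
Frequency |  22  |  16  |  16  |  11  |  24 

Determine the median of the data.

Cumulative frequencies: 22, 38, 54, 65, 89
n = 89, so the median is the value in position (n+1)/2 = 45.
Position 45 falls at value 5.

5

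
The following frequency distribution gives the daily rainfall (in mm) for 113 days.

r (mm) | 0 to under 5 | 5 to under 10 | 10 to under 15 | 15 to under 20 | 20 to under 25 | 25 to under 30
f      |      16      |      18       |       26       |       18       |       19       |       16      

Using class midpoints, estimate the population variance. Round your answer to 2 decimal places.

Midpoints: 2.5, 7.5, 12.5, 17.5, 22.5, 27.5
n = 113, Σfm = 1682.5, mean = 14.8894
Σfm² = 32406.25
Σf(m − x̄)² = Σfm² − (Σfm)²/n = 32406.25 − 1682.5²/113 = 7354.8673
Population variance = 7354.8673 / 113 = 65.0873

65.09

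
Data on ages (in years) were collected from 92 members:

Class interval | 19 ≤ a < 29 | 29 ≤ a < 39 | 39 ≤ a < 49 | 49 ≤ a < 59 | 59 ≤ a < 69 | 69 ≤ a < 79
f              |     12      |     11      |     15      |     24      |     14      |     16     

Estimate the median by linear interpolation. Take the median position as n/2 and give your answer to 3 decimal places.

Cumulative frequencies: 12, 23, 38, 62, 76, 92
n = 92; position = n/2 = 46.
This falls in the class 49 ≤ a < 59: L = 49, F = 38, f = 24, h = 10.
Median ≈ 49 + ((46 − 38) / 24) × 10 = 52.3333

52.333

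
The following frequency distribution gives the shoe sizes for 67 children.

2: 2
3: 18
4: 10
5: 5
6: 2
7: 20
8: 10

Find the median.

5

Cumulative frequencies: 2, 20, 30, 35, 37, 57, 67
n = 67, so the median is the value in position (n+1)/2 = 34.
Position 34 falls at value 5.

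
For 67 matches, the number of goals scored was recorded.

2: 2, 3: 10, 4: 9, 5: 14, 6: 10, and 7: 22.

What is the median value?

5

Cumulative frequencies: 2, 12, 21, 35, 45, 67
n = 67, so the median is the value in position (n+1)/2 = 34.
Position 34 falls at value 5.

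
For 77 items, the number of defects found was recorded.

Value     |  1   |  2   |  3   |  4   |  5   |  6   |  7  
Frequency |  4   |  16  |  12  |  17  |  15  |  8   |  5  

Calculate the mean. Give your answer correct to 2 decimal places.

Values: 1, 2, 3, 4, 5, 6, 7
Σfx = 4×1 + 16×2 + 12×3 + 17×4 + 15×5 + 8×6 + 5×7 = 298
n = Σf = 77
Mean = 298 / 77 = 3.8701

3.87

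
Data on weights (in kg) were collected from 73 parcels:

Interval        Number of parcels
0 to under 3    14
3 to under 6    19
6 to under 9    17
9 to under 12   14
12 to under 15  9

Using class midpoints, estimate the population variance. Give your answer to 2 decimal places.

15.03

Midpoints: 1.5, 4.5, 7.5, 10.5, 13.5
n = 73, Σfm = 502.5, mean = 6.8836
Σfm² = 4556.25
Σf(m − x̄)² = Σfm² − (Σfm)²/n = 4556.25 − 502.5²/73 = 1097.2603
Population variance = 1097.2603 / 73 = 15.0310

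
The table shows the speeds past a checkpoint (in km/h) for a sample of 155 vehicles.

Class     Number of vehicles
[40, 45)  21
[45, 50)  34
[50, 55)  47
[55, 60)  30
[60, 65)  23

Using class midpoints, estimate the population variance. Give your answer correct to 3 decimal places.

38.710

Midpoints: 42.5, 47.5, 52.5, 57.5, 62.5
n = 155, Σfm = 8137.5, mean = 52.5000
Σfm² = 433218.75
Σf(m − x̄)² = Σfm² − (Σfm)²/n = 433218.75 − 8137.5²/155 = 6000.0000
Population variance = 6000.0000 / 155 = 38.7097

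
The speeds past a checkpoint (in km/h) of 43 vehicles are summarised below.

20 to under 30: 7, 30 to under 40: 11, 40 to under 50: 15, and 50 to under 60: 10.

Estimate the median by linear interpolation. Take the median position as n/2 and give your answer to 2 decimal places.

42.33

Cumulative frequencies: 7, 18, 33, 43
n = 43; position = n/2 = 21.5.
This falls in the class 40 to under 50: L = 40, F = 18, f = 15, h = 10.
Median ≈ 40 + ((21.5 − 18) / 15) × 10 = 42.3333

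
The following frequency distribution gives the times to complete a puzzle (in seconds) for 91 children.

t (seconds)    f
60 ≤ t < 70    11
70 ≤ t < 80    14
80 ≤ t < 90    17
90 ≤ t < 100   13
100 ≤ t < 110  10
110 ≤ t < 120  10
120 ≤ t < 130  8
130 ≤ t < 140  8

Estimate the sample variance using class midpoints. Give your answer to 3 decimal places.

468.107

Midpoints: 65, 75, 85, 95, 105, 115, 125, 135
n = 91, Σfm = 8725, mean = 95.8791
Σfm² = 878675
Σf(m − x̄)² = Σfm² − (Σfm)²/n = 878675 − 8725²/91 = 42129.6703
Sample variance = 42129.6703 / 90 = 468.1074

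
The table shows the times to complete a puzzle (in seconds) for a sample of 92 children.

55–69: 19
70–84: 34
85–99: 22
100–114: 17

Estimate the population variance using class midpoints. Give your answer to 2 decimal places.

Midpoints: 62, 77, 92, 107
n = 92, Σfm = 7639, mean = 83.0326
Σfm² = 655463
Σf(m − x̄)² = Σfm² − (Σfm)²/n = 655463 − 7639²/92 = 21176.9022
Population variance = 21176.9022 / 92 = 230.1837

230.18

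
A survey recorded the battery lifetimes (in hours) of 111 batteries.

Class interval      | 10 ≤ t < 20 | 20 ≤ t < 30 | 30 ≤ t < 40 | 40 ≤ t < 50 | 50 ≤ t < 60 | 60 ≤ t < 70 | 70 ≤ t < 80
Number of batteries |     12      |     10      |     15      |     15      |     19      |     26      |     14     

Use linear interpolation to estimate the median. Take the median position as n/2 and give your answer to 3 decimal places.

51.842

Cumulative frequencies: 12, 22, 37, 52, 71, 97, 111
n = 111; position = n/2 = 55.5.
This falls in the class 50 ≤ t < 60: L = 50, F = 52, f = 19, h = 10.
Median ≈ 50 + ((55.5 − 52) / 19) × 10 = 51.8421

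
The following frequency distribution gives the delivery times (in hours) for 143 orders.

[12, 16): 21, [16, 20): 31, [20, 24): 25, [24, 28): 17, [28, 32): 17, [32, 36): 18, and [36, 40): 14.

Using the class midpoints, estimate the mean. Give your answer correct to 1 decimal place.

Midpoints: 14, 18, 22, 26, 30, 34, 38
Σfm = 21×14 + 31×18 + 25×22 + 17×26 + 17×30 + 18×34 + 14×38 = 3498
n = Σf = 143
Mean = 3498 / 143 = 24.4615

24.5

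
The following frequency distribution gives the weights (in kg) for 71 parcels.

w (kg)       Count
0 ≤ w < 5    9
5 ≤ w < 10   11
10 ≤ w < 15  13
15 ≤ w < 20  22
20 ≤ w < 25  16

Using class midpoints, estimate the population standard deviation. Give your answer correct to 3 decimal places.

Midpoints: 2.5, 7.5, 12.5, 17.5, 22.5
n = 71, Σfm = 1012.5, mean = 14.2606
Σfm² = 17543.75
Σf(m − x̄)² = Σfm² − (Σfm)²/n = 17543.75 − 1012.5²/71 = 3104.9296
Population variance = 3104.9296 / 71 = 43.7314
Standard deviation = √43.7314 = 6.6130

6.613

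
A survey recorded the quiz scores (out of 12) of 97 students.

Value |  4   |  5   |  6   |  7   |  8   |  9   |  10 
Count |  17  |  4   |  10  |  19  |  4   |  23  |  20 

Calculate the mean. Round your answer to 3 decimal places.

Values: 4, 5, 6, 7, 8, 9, 10
Σfx = 17×4 + 4×5 + 10×6 + 19×7 + 4×8 + 23×9 + 20×10 = 720
n = Σf = 97
Mean = 720 / 97 = 7.4227

7.423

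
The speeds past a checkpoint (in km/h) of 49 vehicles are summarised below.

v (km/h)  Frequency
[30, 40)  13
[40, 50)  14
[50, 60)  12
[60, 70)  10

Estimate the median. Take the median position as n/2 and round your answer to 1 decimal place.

48.2

Cumulative frequencies: 13, 27, 39, 49
n = 49; position = n/2 = 24.5.
This falls in the class [40, 50): L = 40, F = 13, f = 14, h = 10.
Median ≈ 40 + ((24.5 − 13) / 14) × 10 = 48.2143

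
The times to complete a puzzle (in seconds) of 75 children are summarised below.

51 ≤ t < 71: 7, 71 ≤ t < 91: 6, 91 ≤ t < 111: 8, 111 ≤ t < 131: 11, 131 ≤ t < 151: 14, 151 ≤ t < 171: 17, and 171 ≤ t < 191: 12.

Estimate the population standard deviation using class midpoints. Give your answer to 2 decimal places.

Midpoints: 61, 81, 101, 121, 141, 161, 181
n = 75, Σfm = 9935, mean = 132.4667
Σfm² = 1420195
Σf(m − x̄)² = Σfm² − (Σfm)²/n = 1420195 − 9935²/75 = 104138.6667
Population variance = 104138.6667 / 75 = 1388.5156
Standard deviation = √1388.5156 = 37.2628

37.26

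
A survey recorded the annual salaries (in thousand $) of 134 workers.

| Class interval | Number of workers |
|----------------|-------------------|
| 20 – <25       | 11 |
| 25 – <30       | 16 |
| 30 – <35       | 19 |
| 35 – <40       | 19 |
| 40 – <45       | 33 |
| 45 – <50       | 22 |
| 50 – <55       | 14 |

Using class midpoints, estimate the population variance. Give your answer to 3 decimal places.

78.332

Midpoints: 22.5, 27.5, 32.5, 37.5, 42.5, 47.5, 52.5
n = 134, Σfm = 5200, mean = 38.8060
Σfm² = 212287.5
Σf(m − x̄)² = Σfm² − (Σfm)²/n = 212287.5 − 5200²/134 = 10496.4552
Population variance = 10496.4552 / 134 = 78.3318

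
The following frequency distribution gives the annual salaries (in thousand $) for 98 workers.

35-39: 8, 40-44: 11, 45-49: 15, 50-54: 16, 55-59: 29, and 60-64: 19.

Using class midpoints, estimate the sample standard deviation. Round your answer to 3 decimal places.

7.793

Midpoints: 37, 42, 47, 52, 57, 62
n = 98, Σfm = 5126, mean = 52.3061
Σfm² = 274012
Σf(m − x̄)² = Σfm² − (Σfm)²/n = 274012 − 5126²/98 = 5890.8163
Sample variance = 5890.8163 / 97 = 60.7301
Standard deviation = √60.7301 = 7.7929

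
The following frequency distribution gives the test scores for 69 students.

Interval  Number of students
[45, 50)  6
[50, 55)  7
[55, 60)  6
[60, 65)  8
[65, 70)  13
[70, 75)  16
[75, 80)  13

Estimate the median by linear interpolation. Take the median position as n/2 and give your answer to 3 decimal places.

67.885

Cumulative frequencies: 6, 13, 19, 27, 40, 56, 69
n = 69; position = n/2 = 34.5.
This falls in the class [65, 70): L = 65, F = 27, f = 13, h = 5.
Median ≈ 65 + ((34.5 − 27) / 13) × 5 = 67.8846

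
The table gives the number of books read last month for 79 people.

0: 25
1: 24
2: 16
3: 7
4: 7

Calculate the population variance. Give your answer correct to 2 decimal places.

Values: 0, 1, 2, 3, 4
n = 79, Σfx = 105, mean = 1.3291
Σfx² = 263
Σf(x − x̄)² = Σfx² − (Σfx)²/n = 263 − 105²/79 = 123.4430
Population variance = 123.4430 / 79 = 1.5626

1.56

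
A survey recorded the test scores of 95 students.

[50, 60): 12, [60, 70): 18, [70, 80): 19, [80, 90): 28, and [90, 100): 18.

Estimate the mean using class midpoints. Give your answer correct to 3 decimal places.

77.316

Midpoints: 55, 65, 75, 85, 95
Σfm = 12×55 + 18×65 + 19×75 + 28×85 + 18×95 = 7345
n = Σf = 95
Mean = 7345 / 95 = 77.3158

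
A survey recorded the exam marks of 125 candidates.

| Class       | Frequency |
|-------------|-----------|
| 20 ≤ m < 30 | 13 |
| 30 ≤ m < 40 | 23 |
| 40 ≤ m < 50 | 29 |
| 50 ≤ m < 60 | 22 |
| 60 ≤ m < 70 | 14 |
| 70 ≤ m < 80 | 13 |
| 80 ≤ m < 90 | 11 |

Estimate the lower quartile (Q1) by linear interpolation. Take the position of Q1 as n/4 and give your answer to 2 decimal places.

Cumulative frequencies: 13, 36, 65, 87, 101, 114, 125
n = 125; position = n/4 = 31.25.
This falls in the class 30 ≤ m < 40: L = 30, F = 13, f = 23, h = 10.
Lower quartile ≈ 30 + ((31.25 − 13) / 23) × 10 = 37.9348

37.93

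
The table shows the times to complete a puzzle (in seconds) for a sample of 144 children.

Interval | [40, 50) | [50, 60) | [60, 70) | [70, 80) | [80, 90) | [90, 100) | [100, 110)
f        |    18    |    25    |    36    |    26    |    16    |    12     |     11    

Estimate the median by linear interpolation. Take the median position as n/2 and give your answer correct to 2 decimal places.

Cumulative frequencies: 18, 43, 79, 105, 121, 133, 144
n = 144; position = n/2 = 72.
This falls in the class [60, 70): L = 60, F = 43, f = 36, h = 10.
Median ≈ 60 + ((72 − 43) / 36) × 10 = 68.0556

68.06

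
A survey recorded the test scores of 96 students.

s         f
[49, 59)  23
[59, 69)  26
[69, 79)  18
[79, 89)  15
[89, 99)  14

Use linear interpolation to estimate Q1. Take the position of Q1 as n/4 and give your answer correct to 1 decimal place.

Cumulative frequencies: 23, 49, 67, 82, 96
n = 96; position = n/4 = 24.
This falls in the class [59, 69): L = 59, F = 23, f = 26, h = 10.
Lower quartile ≈ 59 + ((24 − 23) / 26) × 10 = 59.3846

59.4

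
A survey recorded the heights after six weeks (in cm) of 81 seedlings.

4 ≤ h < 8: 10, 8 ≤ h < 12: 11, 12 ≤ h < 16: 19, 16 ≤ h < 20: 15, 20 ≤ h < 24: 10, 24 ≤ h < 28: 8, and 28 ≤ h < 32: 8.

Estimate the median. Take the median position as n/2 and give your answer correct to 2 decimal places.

Cumulative frequencies: 10, 21, 40, 55, 65, 73, 81
n = 81; position = n/2 = 40.5.
This falls in the class 16 ≤ h < 20: L = 16, F = 40, f = 15, h = 4.
Median ≈ 16 + ((40.5 − 40) / 15) × 4 = 16.1333

16.13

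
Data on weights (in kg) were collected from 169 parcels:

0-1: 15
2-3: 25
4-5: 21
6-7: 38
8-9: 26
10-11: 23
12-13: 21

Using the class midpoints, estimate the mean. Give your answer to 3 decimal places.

Midpoints: 0.5, 2.5, 4.5, 6.5, 8.5, 10.5, 12.5
Σfm = 15×0.5 + 25×2.5 + 21×4.5 + 38×6.5 + 26×8.5 + 23×10.5 + 21×12.5 = 1136.5
n = Σf = 169
Mean = 1136.5 / 169 = 6.7249

6.725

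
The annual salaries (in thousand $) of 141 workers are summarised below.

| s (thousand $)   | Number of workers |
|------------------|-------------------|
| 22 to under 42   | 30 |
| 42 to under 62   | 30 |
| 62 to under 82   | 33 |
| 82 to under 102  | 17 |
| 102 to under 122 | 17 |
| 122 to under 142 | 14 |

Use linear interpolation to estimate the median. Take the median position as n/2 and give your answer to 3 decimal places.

68.364

Cumulative frequencies: 30, 60, 93, 110, 127, 141
n = 141; position = n/2 = 70.5.
This falls in the class 62 to under 82: L = 62, F = 60, f = 33, h = 20.
Median ≈ 62 + ((70.5 − 60) / 33) × 20 = 68.3636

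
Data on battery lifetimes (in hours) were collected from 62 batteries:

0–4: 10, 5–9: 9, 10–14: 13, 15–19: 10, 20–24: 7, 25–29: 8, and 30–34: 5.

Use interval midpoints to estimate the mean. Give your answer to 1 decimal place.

Midpoints: 2, 7, 12, 17, 22, 27, 32
Σfm = 10×2 + 9×7 + 13×12 + 10×17 + 7×22 + 8×27 + 5×32 = 939
n = Σf = 62
Mean = 939 / 62 = 15.1452

15.1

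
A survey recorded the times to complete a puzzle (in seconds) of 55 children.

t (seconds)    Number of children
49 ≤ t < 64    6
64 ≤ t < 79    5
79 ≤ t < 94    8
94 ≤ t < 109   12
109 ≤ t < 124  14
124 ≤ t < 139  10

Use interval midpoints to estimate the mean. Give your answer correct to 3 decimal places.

100.955

Midpoints: 56.5, 71.5, 86.5, 101.5, 116.5, 131.5
Σfm = 6×56.5 + 5×71.5 + 8×86.5 + 12×101.5 + 14×116.5 + 10×131.5 = 5552.5
n = Σf = 55
Mean = 5552.5 / 55 = 100.9545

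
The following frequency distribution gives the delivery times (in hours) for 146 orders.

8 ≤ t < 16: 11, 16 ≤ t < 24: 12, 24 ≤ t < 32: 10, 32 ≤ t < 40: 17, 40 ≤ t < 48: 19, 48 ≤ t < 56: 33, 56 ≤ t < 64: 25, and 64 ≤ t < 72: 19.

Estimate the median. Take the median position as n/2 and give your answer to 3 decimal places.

Cumulative frequencies: 11, 23, 33, 50, 69, 102, 127, 146
n = 146; position = n/2 = 73.
This falls in the class 48 ≤ t < 56: L = 48, F = 69, f = 33, h = 8.
Median ≈ 48 + ((73 − 69) / 33) × 8 = 48.9697

48.970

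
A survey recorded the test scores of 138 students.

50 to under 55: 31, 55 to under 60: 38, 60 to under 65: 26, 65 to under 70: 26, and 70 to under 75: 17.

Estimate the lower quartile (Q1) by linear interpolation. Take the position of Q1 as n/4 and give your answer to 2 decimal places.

55.46

Cumulative frequencies: 31, 69, 95, 121, 138
n = 138; position = n/4 = 34.5.
This falls in the class 55 to under 60: L = 55, F = 31, f = 38, h = 5.
Lower quartile ≈ 55 + ((34.5 − 31) / 38) × 5 = 55.4605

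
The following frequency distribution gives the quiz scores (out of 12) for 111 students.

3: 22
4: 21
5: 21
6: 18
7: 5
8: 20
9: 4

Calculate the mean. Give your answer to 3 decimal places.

Values: 3, 4, 5, 6, 7, 8, 9
Σfx = 22×3 + 21×4 + 21×5 + 18×6 + 5×7 + 20×8 + 4×9 = 594
n = Σf = 111
Mean = 594 / 111 = 5.3514

5.351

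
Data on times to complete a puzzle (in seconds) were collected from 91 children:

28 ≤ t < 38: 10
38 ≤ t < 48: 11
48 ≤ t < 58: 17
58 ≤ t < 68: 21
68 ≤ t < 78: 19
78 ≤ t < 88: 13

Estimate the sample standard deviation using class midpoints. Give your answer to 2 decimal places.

Midpoints: 33, 43, 53, 63, 73, 83
n = 91, Σfm = 5493, mean = 60.3626
Σfm² = 353139
Σf(m − x̄)² = Σfm² − (Σfm)²/n = 353139 − 5493²/91 = 21567.0330
Sample variance = 21567.0330 / 90 = 239.6337
Standard deviation = √239.6337 = 15.4801

15.48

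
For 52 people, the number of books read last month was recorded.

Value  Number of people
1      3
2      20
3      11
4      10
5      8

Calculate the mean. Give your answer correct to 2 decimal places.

Values: 1, 2, 3, 4, 5
Σfx = 3×1 + 20×2 + 11×3 + 10×4 + 8×5 = 156
n = Σf = 52
Mean = 156 / 52 = 3.0000

3.00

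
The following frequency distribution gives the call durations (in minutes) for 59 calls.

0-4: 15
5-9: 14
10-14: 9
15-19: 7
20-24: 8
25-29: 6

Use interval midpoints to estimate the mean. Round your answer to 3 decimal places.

Midpoints: 2, 7, 12, 17, 22, 27
Σfm = 15×2 + 14×7 + 9×12 + 7×17 + 8×22 + 6×27 = 693
n = Σf = 59
Mean = 693 / 59 = 11.7458

11.746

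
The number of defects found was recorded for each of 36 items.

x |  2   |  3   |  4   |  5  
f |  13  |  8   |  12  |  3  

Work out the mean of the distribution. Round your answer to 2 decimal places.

Values: 2, 3, 4, 5
Σfx = 13×2 + 8×3 + 12×4 + 3×5 = 113
n = Σf = 36
Mean = 113 / 36 = 3.1389

3.14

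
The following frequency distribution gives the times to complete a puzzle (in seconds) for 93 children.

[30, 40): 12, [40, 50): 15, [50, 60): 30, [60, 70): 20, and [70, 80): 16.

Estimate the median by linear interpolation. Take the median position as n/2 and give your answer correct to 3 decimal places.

56.500

Cumulative frequencies: 12, 27, 57, 77, 93
n = 93; position = n/2 = 46.5.
This falls in the class [50, 60): L = 50, F = 27, f = 30, h = 10.
Median ≈ 50 + ((46.5 − 27) / 30) × 10 = 56.5000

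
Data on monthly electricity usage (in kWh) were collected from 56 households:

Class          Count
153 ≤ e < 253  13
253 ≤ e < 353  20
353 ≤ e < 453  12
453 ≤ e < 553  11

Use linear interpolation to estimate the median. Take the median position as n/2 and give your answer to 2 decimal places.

Cumulative frequencies: 13, 33, 45, 56
n = 56; position = n/2 = 28.
This falls in the class 253 ≤ e < 353: L = 253, F = 13, f = 20, h = 100.
Median ≈ 253 + ((28 − 13) / 20) × 100 = 328.0000

328.00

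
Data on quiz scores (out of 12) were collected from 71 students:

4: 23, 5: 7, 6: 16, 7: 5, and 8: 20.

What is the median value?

6

Cumulative frequencies: 23, 30, 46, 51, 71
n = 71, so the median is the value in position (n+1)/2 = 36.
Position 36 falls at value 6.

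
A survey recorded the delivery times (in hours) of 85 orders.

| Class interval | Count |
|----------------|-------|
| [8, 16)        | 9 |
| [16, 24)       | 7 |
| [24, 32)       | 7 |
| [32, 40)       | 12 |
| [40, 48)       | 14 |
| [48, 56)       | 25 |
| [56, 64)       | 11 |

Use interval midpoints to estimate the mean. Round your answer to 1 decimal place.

40.6

Midpoints: 12, 20, 28, 36, 44, 52, 60
Σfm = 9×12 + 7×20 + 7×28 + 12×36 + 14×44 + 25×52 + 11×60 = 3452
n = Σf = 85
Mean = 3452 / 85 = 40.6118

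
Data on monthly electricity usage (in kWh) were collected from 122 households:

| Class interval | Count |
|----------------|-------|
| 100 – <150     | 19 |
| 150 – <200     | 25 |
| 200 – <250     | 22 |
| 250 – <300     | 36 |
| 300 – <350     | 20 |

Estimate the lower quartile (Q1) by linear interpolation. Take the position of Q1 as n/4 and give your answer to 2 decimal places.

173.00

Cumulative frequencies: 19, 44, 66, 102, 122
n = 122; position = n/4 = 30.5.
This falls in the class 150 – <200: L = 150, F = 19, f = 25, h = 50.
Lower quartile ≈ 150 + ((30.5 − 19) / 25) × 50 = 173.0000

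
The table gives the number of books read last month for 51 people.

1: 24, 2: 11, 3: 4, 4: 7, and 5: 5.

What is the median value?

2

Cumulative frequencies: 24, 35, 39, 46, 51
n = 51, so the median is the value in position (n+1)/2 = 26.
Position 26 falls at value 2.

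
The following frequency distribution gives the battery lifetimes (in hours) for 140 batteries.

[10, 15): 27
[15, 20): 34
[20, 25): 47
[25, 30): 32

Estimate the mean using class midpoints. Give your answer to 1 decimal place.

20.5

Midpoints: 12.5, 17.5, 22.5, 27.5
Σfm = 27×12.5 + 34×17.5 + 47×22.5 + 32×27.5 = 2870
n = Σf = 140
Mean = 2870 / 140 = 20.5000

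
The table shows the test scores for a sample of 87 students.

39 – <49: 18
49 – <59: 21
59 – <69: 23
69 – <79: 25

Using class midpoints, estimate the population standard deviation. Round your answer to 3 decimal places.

11.050

Midpoints: 44, 54, 64, 74
n = 87, Σfm = 5248, mean = 60.3218
Σfm² = 327192
Σf(m − x̄)² = Σfm² − (Σfm)²/n = 327192 − 5248²/87 = 10622.9885
Population variance = 10622.9885 / 87 = 122.1033
Standard deviation = √122.1033 = 11.0500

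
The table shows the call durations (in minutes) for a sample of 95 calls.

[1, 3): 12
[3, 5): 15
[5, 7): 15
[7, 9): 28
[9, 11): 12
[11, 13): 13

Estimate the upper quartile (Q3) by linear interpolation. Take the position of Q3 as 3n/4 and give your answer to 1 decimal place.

Cumulative frequencies: 12, 27, 42, 70, 82, 95
n = 95; position = 3n/4 = 71.25.
This falls in the class [9, 11): L = 9, F = 70, f = 12, h = 2.
Upper quartile ≈ 9 + ((71.25 − 70) / 12) × 2 = 9.2083

9.2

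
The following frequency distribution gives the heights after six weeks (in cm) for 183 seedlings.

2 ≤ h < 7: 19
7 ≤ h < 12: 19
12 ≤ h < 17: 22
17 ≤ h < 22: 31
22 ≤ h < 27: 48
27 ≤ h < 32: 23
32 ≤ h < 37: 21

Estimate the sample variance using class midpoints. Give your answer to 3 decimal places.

Midpoints: 4.5, 9.5, 14.5, 19.5, 24.5, 29.5, 34.5
n = 183, Σfm = 3768.5, mean = 20.5929
Σfm² = 92335.75
Σf(m − x̄)² = Σfm² − (Σfm)²/n = 92335.75 − 3768.5²/183 = 14731.4208
Sample variance = 14731.4208 / 182 = 80.9419

80.942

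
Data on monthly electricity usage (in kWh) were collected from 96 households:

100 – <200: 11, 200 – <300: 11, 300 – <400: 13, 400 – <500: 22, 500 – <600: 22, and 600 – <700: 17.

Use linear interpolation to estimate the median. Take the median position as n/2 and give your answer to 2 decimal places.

459.09

Cumulative frequencies: 11, 22, 35, 57, 79, 96
n = 96; position = n/2 = 48.
This falls in the class 400 – <500: L = 400, F = 35, f = 22, h = 100.
Median ≈ 400 + ((48 − 35) / 22) × 100 = 459.0909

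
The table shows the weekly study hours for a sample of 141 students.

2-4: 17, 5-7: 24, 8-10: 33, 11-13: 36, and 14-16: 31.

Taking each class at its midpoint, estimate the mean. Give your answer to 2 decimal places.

Midpoints: 3, 6, 9, 12, 15
Σfm = 17×3 + 24×6 + 33×9 + 36×12 + 31×15 = 1389
n = Σf = 141
Mean = 1389 / 141 = 9.8511

9.85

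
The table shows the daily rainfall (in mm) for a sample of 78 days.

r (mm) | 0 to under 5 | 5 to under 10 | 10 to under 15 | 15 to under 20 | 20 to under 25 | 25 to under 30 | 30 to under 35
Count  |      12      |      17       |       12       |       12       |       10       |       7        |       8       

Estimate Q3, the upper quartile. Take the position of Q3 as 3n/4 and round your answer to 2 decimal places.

22.75

Cumulative frequencies: 12, 29, 41, 53, 63, 70, 78
n = 78; position = 3n/4 = 58.5.
This falls in the class 20 to under 25: L = 20, F = 53, f = 10, h = 5.
Upper quartile ≈ 20 + ((58.5 − 53) / 10) × 5 = 22.7500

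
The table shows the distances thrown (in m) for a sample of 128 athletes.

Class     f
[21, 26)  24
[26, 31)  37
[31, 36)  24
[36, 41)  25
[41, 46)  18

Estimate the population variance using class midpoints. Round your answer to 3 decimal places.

44.043

Midpoints: 23.5, 28.5, 33.5, 38.5, 43.5
n = 128, Σfm = 4168, mean = 32.5625
Σfm² = 141358
Σf(m − x̄)² = Σfm² − (Σfm)²/n = 141358 − 4168²/128 = 5637.5000
Population variance = 5637.5000 / 128 = 44.0430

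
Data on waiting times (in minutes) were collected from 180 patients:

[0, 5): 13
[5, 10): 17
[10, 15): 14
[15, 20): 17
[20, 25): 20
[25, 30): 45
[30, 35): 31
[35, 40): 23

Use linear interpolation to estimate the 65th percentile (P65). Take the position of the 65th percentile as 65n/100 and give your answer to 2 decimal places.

Cumulative frequencies: 13, 30, 44, 61, 81, 126, 157, 180
n = 180; position = 65n/100 = 117.
This falls in the class [25, 30): L = 25, F = 81, f = 45, h = 5.
65th percentile ≈ 25 + ((117 − 81) / 45) × 5 = 29.0000

29.00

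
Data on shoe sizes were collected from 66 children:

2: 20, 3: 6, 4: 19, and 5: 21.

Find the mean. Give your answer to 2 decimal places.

3.62

Values: 2, 3, 4, 5
Σfx = 20×2 + 6×3 + 19×4 + 21×5 = 239
n = Σf = 66
Mean = 239 / 66 = 3.6212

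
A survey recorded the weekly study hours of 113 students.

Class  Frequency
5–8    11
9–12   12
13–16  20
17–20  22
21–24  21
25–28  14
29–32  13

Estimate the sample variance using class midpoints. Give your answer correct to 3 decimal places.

51.418

Midpoints: 6.5, 10.5, 14.5, 18.5, 22.5, 26.5, 30.5
n = 113, Σfm = 2134.5, mean = 18.8894
Σfm² = 46078.25
Σf(m − x̄)² = Σfm² − (Σfm)²/n = 46078.25 − 2134.5²/113 = 5758.8673
Sample variance = 5758.8673 / 112 = 51.4185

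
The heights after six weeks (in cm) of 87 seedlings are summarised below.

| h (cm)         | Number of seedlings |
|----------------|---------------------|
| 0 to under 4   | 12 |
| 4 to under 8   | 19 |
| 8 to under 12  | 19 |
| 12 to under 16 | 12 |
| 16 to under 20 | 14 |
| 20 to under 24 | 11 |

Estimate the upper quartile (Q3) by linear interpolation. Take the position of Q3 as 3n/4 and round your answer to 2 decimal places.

16.93

Cumulative frequencies: 12, 31, 50, 62, 76, 87
n = 87; position = 3n/4 = 65.25.
This falls in the class 16 to under 20: L = 16, F = 62, f = 14, h = 4.
Upper quartile ≈ 16 + ((65.25 − 62) / 14) × 4 = 16.9286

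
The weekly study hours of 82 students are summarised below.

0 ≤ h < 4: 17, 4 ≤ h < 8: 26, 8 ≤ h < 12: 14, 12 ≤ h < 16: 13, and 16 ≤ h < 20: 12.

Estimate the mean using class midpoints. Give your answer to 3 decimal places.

8.878

Midpoints: 2, 6, 10, 14, 18
Σfm = 17×2 + 26×6 + 14×10 + 13×14 + 12×18 = 728
n = Σf = 82
Mean = 728 / 82 = 8.8780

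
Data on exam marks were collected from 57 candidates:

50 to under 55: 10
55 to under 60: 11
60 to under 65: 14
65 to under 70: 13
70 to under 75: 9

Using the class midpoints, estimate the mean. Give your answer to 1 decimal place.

62.5

Midpoints: 52.5, 57.5, 62.5, 67.5, 72.5
Σfm = 10×52.5 + 11×57.5 + 14×62.5 + 13×67.5 + 9×72.5 = 3562.5
n = Σf = 57
Mean = 3562.5 / 57 = 62.5000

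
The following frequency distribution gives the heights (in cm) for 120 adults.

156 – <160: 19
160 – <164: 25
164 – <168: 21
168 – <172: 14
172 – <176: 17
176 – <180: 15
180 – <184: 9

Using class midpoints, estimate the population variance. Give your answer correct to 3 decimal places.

Midpoints: 158, 162, 166, 170, 174, 178, 182
n = 120, Σfm = 20184, mean = 168.2000
Σfm² = 3401760
Σf(m − x̄)² = Σfm² − (Σfm)²/n = 3401760 − 20184²/120 = 6811.2000
Population variance = 6811.2000 / 120 = 56.7600

56.760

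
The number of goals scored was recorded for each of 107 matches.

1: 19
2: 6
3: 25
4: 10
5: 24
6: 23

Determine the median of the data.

Cumulative frequencies: 19, 25, 50, 60, 84, 107
n = 107, so the median is the value in position (n+1)/2 = 54.
Position 54 falls at value 4.

4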